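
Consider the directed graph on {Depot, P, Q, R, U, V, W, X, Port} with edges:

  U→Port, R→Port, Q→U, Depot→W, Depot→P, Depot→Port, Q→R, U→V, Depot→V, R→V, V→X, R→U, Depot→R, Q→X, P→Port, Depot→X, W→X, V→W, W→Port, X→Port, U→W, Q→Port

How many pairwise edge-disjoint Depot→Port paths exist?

5

Assign every edge capacity 1; by Menger, the answer equals the max flow.
Path Depot→Port (+1); total 1.
Path Depot→P→Port (+1); total 2.
Path Depot→R→Port (+1); total 3.
Path Depot→W→Port (+1); total 4.
Path Depot→X→Port (+1); total 5.
No residual Depot→Port path; max flow = 5.
Certifying cut of size 5: {Depot→P, Depot→Port, Depot→R, W→Port, X→Port}.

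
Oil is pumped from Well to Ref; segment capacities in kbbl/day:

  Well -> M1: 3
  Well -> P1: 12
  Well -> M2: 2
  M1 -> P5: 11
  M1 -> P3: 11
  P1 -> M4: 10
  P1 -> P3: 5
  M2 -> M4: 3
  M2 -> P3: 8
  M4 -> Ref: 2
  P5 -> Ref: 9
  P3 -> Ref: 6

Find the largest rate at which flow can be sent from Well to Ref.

Augment Well→M1→P5→Ref: bottleneck 3, flow now 3.
Augment Well→P1→M4→Ref: bottleneck 2, flow now 5.
Augment Well→P1→P3→Ref: bottleneck 5, flow now 10.
Augment Well→M2→P3→Ref: bottleneck 1, flow now 11.
No augmenting path remains; maximum flow = 11.
In the residual graph, reachable from Well: {Well, P1, M2, M4, P3}.
Min-cut edges: Well→M1 (3), M4→Ref (2), P3→Ref (6); capacity 3 + 2 + 6 = 11.
This cut is saturated, so no flow can exceed 11.

11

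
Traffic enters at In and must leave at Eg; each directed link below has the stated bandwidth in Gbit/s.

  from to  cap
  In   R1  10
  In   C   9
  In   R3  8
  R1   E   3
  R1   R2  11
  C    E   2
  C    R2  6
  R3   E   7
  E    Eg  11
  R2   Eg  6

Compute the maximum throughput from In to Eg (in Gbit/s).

Augment In→R1→E→Eg: bottleneck 3, flow now 3.
Augment In→R1→R2→Eg: bottleneck 6, flow now 9.
Augment In→C→E→Eg: bottleneck 2, flow now 11.
Augment In→R3→E→Eg: bottleneck 6, flow now 17.
No augmenting path remains; maximum flow = 17.
In the residual graph, reachable from In: {In, R1, C, R3, E, R2}.
Min-cut edges: E→Eg (11), R2→Eg (6); capacity 11 + 6 = 17.
This cut is saturated, so no flow can exceed 17.

17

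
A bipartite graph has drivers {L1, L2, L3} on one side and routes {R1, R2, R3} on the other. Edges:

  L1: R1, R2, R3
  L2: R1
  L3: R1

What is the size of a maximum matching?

2

Unit-capacity flow: source→left, listed edges, right→sink; max matching = max flow.
Augmenting path L1→R1 (+1); matched 1.
Augmenting path L2→R1→L1→R2 (+1); matched 2.
No augmenting path remains; maximum matching = 2.
König certificate: {L1, R1} is a vertex cover of size 2 (every listed pair touches it), so no matching can be larger.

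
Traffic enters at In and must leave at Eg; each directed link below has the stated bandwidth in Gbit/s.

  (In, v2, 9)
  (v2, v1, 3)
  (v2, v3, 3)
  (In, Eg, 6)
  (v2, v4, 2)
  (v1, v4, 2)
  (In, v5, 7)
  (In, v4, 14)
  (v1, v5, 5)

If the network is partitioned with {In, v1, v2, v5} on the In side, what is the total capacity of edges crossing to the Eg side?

Edges leaving {In, v1, v2, v5}: In→v4 (14), In→Eg (6), v1→v4 (2), v2→v3 (3), v2→v4 (2).
Cut capacity = 14 + 6 + 2 + 3 + 2 = 27.

27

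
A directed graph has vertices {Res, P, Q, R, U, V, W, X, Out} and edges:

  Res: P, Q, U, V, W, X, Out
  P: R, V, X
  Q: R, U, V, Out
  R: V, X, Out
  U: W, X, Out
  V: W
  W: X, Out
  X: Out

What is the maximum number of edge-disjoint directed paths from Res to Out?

Assign every edge capacity 1; by Menger, the answer equals the max flow.
Path Res→Out (+1); total 1.
Path Res→Q→Out (+1); total 2.
Path Res→U→Out (+1); total 3.
Path Res→W→Out (+1); total 4.
Path Res→X→Out (+1); total 5.
Path Res→P→R→Out (+1); total 6.
No residual Res→Out path; max flow = 6.
Certifying cut of size 6: {Res→Out, Res→P, Res→Q, Res→U, W→Out, X→Out}.

6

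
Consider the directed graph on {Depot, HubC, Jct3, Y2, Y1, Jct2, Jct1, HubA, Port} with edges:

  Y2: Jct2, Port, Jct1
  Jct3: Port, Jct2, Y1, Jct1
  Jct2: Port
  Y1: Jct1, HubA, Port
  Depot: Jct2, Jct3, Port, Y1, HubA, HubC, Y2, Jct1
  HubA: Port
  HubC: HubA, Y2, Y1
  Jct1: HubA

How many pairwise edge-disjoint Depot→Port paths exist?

6

Assign every edge capacity 1; by Menger, the answer equals the max flow.
Path Depot→Port (+1); total 1.
Path Depot→Jct3→Port (+1); total 2.
Path Depot→Y2→Port (+1); total 3.
Path Depot→Y1→Port (+1); total 4.
Path Depot→Jct2→Port (+1); total 5.
Path Depot→HubA→Port (+1); total 6.
No residual Depot→Port path; max flow = 6.
Certifying cut of size 6: {Depot→Jct3, Depot→Port, HubA→Port, Jct2→Port, Y1→Port, Y2→Port}.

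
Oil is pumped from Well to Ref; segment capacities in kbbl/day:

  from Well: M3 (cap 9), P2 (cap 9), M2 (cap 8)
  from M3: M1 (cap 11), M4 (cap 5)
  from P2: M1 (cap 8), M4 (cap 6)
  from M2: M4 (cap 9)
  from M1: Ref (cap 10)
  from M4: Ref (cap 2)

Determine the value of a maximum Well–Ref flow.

Augment Well→M3→M1→Ref: bottleneck 9, flow now 9.
Augment Well→P2→M1→Ref: bottleneck 1, flow now 10.
Augment Well→P2→M4→Ref: bottleneck 2, flow now 12.
No augmenting path remains; maximum flow = 12.
In the residual graph, reachable from Well: {Well, M3, P2, M2, M1, M4}.
Min-cut edges: M1→Ref (10), M4→Ref (2); capacity 10 + 2 = 12.
This cut is saturated, so no flow can exceed 12.

12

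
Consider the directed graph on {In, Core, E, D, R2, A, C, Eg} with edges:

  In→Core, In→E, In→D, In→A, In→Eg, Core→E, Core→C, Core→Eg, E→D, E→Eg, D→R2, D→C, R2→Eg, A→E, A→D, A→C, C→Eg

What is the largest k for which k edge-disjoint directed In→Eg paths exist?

Assign every edge capacity 1; by Menger, the answer equals the max flow.
Path In→Eg (+1); total 1.
Path In→Core→Eg (+1); total 2.
Path In→E→Eg (+1); total 3.
Path In→D→R2→Eg (+1); total 4.
Path In→A→C→Eg (+1); total 5.
No residual In→Eg path; max flow = 5.
Certifying cut of size 5: {In→A, In→Core, In→D, In→E, In→Eg}.

5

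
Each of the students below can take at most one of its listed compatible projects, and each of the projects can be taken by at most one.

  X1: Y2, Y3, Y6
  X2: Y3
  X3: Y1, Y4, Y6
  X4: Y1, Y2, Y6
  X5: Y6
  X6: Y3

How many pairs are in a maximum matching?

Unit-capacity flow: source→left, listed edges, right→sink; max matching = max flow.
Augmenting path X1→Y2 (+1); matched 1.
Augmenting path X2→Y3 (+1); matched 2.
Augmenting path X3→Y1 (+1); matched 3.
Augmenting path X4→Y6 (+1); matched 4.
Augmenting path X5→Y6→X4→Y1→X3→Y4 (+1); matched 5.
No augmenting path remains; maximum matching = 5.
König certificate: {X1, X3, X4, X5, Y3} is a vertex cover of size 5 (every listed pair touches it), so no matching can be larger.

5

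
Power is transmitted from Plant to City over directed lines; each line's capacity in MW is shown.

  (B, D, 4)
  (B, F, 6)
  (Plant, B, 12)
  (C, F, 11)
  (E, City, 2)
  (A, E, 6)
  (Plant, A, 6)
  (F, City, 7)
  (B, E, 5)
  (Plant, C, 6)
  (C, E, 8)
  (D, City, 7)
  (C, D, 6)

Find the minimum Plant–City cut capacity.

16

Augment Plant→A→E→City: bottleneck 2, flow now 2.
Augment Plant→B→D→City: bottleneck 4, flow now 6.
Augment Plant→B→F→City: bottleneck 6, flow now 12.
Augment Plant→C→D→City: bottleneck 3, flow now 15.
Augment Plant→C→F→City: bottleneck 1, flow now 16.
No augmenting path remains; maximum flow = 16.
By max-flow min-cut, the minimum cut capacity equals the max flow.
In the residual graph, reachable from Plant: {Plant, A, B, C, D, E, F}.
Min-cut edges: D→City (7), E→City (2), F→City (7); capacity 7 + 2 + 7 = 16.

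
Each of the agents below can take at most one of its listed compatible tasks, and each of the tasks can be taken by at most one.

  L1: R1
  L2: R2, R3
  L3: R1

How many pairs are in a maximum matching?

2

Unit-capacity flow: source→left, listed edges, right→sink; max matching = max flow.
Augmenting path L1→R1 (+1); matched 1.
Augmenting path L2→R2 (+1); matched 2.
No augmenting path remains; maximum matching = 2.
König certificate: {L2, R1} is a vertex cover of size 2 (every listed pair touches it), so no matching can be larger.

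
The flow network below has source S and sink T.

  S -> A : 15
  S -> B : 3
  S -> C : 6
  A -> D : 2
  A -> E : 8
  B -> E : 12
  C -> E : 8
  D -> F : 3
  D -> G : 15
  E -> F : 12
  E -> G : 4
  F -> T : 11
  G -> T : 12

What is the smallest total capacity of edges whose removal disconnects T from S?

17

Augment S→A→D→F→T: bottleneck 2, flow now 2.
Augment S→A→E→F→T: bottleneck 8, flow now 10.
Augment S→B→E→F→T: bottleneck 1, flow now 11.
Augment S→B→E→G→T: bottleneck 2, flow now 13.
Augment S→C→E→G→T: bottleneck 2, flow now 15.
Augment S→C→E→F→D→G→T: bottleneck 2, flow now 17. (uses reverse residual edge)
No augmenting path remains; maximum flow = 17.
By max-flow min-cut, the minimum cut capacity equals the max flow.
In the residual graph, reachable from S: {S, A, B, C, E, F}.
Min-cut edges: A→D (2), E→G (4), F→T (11); capacity 2 + 4 + 11 = 17.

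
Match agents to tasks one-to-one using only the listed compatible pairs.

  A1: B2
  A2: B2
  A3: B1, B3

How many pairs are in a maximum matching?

Unit-capacity flow: source→left, listed edges, right→sink; max matching = max flow.
Augmenting path A1→B2 (+1); matched 1.
Augmenting path A3→B1 (+1); matched 2.
No augmenting path remains; maximum matching = 2.
König certificate: {A3, B2} is a vertex cover of size 2 (every listed pair touches it), so no matching can be larger.

2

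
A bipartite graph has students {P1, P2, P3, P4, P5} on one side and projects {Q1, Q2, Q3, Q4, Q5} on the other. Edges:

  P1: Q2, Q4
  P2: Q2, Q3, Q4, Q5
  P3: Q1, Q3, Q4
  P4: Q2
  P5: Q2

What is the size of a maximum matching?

4

Unit-capacity flow: source→left, listed edges, right→sink; max matching = max flow.
Augmenting path P1→Q2 (+1); matched 1.
Augmenting path P2→Q3 (+1); matched 2.
Augmenting path P3→Q1 (+1); matched 3.
Augmenting path P4→Q2→P1→Q4 (+1); matched 4.
No augmenting path remains; maximum matching = 4.
König certificate: {P1, P2, P3, Q2} is a vertex cover of size 4 (every listed pair touches it), so no matching can be larger.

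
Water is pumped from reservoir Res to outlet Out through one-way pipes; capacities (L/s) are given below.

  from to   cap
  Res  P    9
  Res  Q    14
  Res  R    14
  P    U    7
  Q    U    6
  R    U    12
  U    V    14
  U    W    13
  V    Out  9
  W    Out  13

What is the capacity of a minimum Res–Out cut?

22

Augment Res→P→U→V→Out: bottleneck 7, flow now 7.
Augment Res→Q→U→V→Out: bottleneck 2, flow now 9.
Augment Res→Q→U→W→Out: bottleneck 4, flow now 13.
Augment Res→R→U→W→Out: bottleneck 9, flow now 22.
No augmenting path remains; maximum flow = 22.
By max-flow min-cut, the minimum cut capacity equals the max flow.
In the residual graph, reachable from Res: {Res, P, Q, R, U, V}.
Min-cut edges: U→W (13), V→Out (9); capacity 13 + 9 = 22.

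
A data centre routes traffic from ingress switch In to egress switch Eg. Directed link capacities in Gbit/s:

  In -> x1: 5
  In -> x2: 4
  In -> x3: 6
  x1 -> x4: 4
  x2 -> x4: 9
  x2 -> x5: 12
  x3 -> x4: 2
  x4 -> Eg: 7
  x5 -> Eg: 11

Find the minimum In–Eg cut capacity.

Augment In→x1→x4→Eg: bottleneck 4, flow now 4.
Augment In→x2→x4→Eg: bottleneck 3, flow now 7.
Augment In→x2→x5→Eg: bottleneck 1, flow now 8.
Augment In→x3→x4→x2→x5→Eg: bottleneck 2, flow now 10. (uses reverse residual edge)
No augmenting path remains; maximum flow = 10.
By max-flow min-cut, the minimum cut capacity equals the max flow.
In the residual graph, reachable from In: {In, x1, x3}.
Min-cut edges: In→x2 (4), x1→x4 (4), x3→x4 (2); capacity 4 + 4 + 2 = 10.

10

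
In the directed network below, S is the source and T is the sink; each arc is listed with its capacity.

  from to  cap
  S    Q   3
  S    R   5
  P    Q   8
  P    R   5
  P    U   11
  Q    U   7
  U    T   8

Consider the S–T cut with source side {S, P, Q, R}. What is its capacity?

18

Edges leaving {S, P, Q, R}: P→U (11), Q→U (7).
Cut capacity = 11 + 7 = 18.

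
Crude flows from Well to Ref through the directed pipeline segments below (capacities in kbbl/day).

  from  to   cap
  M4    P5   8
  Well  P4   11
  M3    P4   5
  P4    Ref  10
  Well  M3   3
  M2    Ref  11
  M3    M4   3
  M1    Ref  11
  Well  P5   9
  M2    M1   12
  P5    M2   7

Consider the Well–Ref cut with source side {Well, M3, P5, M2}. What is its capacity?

42

Edges leaving {Well, M3, P5, M2}: Well→P4 (11), M3→M4 (3), M3→P4 (5), M2→M1 (12), M2→Ref (11).
Cut capacity = 11 + 3 + 5 + 12 + 11 = 42.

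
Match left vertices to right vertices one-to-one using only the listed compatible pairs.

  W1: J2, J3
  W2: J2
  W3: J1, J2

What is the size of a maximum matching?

3

Unit-capacity flow: source→left, listed edges, right→sink; max matching = max flow.
Augmenting path W1→J2 (+1); matched 1.
Augmenting path W3→J1 (+1); matched 2.
Augmenting path W2→J2→W1→J3 (+1); matched 3.
No augmenting path remains; maximum matching = 3.
König certificate: {W1, W2, W3} is a vertex cover of size 3 (every listed pair touches it), so no matching can be larger.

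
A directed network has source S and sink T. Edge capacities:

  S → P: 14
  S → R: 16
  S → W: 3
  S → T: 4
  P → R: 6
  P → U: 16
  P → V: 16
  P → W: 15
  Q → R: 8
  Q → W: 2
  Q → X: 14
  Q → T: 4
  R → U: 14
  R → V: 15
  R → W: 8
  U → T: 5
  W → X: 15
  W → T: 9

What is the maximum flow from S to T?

18

Augment S→T: bottleneck 4, flow now 4.
Augment S→W→T: bottleneck 3, flow now 7.
Augment S→P→U→T: bottleneck 5, flow now 12.
Augment S→P→W→T: bottleneck 6, flow now 18.
No augmenting path remains; maximum flow = 18.
In the residual graph, reachable from S: {S, P, R, U, V, W, X}.
Min-cut edges: S→T (4), U→T (5), W→T (9); capacity 4 + 5 + 9 = 18.
This cut is saturated, so no flow can exceed 18.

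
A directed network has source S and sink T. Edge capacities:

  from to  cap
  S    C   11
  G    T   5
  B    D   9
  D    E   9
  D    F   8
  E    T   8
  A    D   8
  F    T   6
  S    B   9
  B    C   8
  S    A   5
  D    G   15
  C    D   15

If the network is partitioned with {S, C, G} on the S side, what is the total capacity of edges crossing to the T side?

Edges leaving {S, C, G}: S→A (5), S→B (9), C→D (15), G→T (5).
Cut capacity = 5 + 9 + 15 + 5 = 34.

34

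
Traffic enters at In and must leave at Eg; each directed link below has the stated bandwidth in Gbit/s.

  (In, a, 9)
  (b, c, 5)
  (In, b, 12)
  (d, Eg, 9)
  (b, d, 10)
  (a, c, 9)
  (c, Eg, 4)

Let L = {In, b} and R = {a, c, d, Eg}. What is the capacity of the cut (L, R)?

24

Edges leaving {In, b}: In→a (9), b→c (5), b→d (10).
Cut capacity = 9 + 5 + 10 = 24.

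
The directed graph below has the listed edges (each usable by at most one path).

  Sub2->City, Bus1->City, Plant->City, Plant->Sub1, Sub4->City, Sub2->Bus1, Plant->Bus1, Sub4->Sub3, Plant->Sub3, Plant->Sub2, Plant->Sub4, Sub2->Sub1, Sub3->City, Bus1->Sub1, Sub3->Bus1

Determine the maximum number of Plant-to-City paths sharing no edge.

Assign every edge capacity 1; by Menger, the answer equals the max flow.
Path Plant→City (+1); total 1.
Path Plant→Sub2→City (+1); total 2.
Path Plant→Sub4→City (+1); total 3.
Path Plant→Bus1→City (+1); total 4.
Path Plant→Sub3→City (+1); total 5.
No residual Plant→City path; max flow = 5.
Certifying cut of size 5: {Plant→Bus1, Plant→City, Plant→Sub2, Plant→Sub3, Plant→Sub4}.

5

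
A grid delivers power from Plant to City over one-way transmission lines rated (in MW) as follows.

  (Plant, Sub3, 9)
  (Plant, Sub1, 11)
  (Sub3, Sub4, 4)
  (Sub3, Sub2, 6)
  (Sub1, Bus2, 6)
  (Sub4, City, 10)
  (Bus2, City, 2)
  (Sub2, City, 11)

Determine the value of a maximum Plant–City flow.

Augment Plant→Sub3→Sub4→City: bottleneck 4, flow now 4.
Augment Plant→Sub3→Sub2→City: bottleneck 5, flow now 9.
Augment Plant→Sub1→Bus2→City: bottleneck 2, flow now 11.
No augmenting path remains; maximum flow = 11.
In the residual graph, reachable from Plant: {Plant, Sub1, Bus2}.
Min-cut edges: Plant→Sub3 (9), Bus2→City (2); capacity 9 + 2 = 11.
This cut is saturated, so no flow can exceed 11.

11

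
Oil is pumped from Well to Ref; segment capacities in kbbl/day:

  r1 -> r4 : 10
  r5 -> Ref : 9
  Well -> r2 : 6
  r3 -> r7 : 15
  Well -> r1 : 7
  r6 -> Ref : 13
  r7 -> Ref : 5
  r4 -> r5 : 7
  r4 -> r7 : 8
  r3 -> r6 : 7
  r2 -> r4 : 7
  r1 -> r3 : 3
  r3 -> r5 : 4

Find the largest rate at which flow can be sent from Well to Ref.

Augment Well→r1→r3→r5→Ref: bottleneck 3, flow now 3.
Augment Well→r1→r4→r5→Ref: bottleneck 4, flow now 7.
Augment Well→r2→r4→r5→Ref: bottleneck 2, flow now 9.
Augment Well→r2→r4→r7→Ref: bottleneck 4, flow now 13.
No augmenting path remains; maximum flow = 13.
In the residual graph, reachable from Well: {Well}.
Min-cut edges: Well→r1 (7), Well→r2 (6); capacity 7 + 6 = 13.
This cut is saturated, so no flow can exceed 13.

13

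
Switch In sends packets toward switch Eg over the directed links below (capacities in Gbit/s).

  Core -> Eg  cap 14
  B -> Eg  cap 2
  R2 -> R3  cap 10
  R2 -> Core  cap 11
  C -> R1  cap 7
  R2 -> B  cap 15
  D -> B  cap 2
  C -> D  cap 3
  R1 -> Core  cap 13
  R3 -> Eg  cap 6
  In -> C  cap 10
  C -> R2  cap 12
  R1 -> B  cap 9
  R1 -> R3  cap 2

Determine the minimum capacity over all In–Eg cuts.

10

Augment In→C→D→B→Eg: bottleneck 2, flow now 2.
Augment In→C→R1→R3→Eg: bottleneck 2, flow now 4.
Augment In→C→R1→Core→Eg: bottleneck 5, flow now 9.
Augment In→C→R2→R3→Eg: bottleneck 1, flow now 10.
No augmenting path remains; maximum flow = 10.
By max-flow min-cut, the minimum cut capacity equals the max flow.
In the residual graph, reachable from In: {In}.
Min-cut edges: In→C (10); capacity 10 = 10.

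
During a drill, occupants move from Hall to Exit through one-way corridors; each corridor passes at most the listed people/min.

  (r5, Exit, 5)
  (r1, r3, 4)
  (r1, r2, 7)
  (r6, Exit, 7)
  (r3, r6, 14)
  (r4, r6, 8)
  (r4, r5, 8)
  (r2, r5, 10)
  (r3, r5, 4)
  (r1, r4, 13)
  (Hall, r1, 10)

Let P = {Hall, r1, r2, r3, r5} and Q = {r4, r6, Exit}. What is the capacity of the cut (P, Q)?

Edges leaving {Hall, r1, r2, r3, r5}: r1→r4 (13), r3→r6 (14), r5→Exit (5).
Cut capacity = 13 + 14 + 5 = 32.

32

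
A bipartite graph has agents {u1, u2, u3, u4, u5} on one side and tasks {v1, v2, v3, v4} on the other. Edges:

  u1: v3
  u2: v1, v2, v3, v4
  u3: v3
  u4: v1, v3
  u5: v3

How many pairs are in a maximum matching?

3

Unit-capacity flow: source→left, listed edges, right→sink; max matching = max flow.
Augmenting path u1→v3 (+1); matched 1.
Augmenting path u2→v1 (+1); matched 2.
Augmenting path u4→v1→u2→v2 (+1); matched 3.
No augmenting path remains; maximum matching = 3.
König certificate: {u2, u4, v3} is a vertex cover of size 3 (every listed pair touches it), so no matching can be larger.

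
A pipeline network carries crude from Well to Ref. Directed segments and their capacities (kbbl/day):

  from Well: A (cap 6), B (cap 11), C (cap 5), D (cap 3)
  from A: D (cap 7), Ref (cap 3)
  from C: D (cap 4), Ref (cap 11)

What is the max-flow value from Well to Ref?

8

Augment Well→A→Ref: bottleneck 3, flow now 3.
Augment Well→C→Ref: bottleneck 5, flow now 8.
No augmenting path remains; maximum flow = 8.
In the residual graph, reachable from Well: {Well, A, B, D}.
Min-cut edges: Well→C (5), A→Ref (3); capacity 5 + 3 = 8.
This cut is saturated, so no flow can exceed 8.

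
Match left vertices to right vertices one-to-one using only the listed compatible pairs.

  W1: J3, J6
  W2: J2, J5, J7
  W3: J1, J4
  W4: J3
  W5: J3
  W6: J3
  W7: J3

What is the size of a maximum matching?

Unit-capacity flow: source→left, listed edges, right→sink; max matching = max flow.
Augmenting path W1→J3 (+1); matched 1.
Augmenting path W2→J2 (+1); matched 2.
Augmenting path W3→J1 (+1); matched 3.
Augmenting path W4→J3→W1→J6 (+1); matched 4.
No augmenting path remains; maximum matching = 4.
König certificate: {W1, W2, W3, J3} is a vertex cover of size 4 (every listed pair touches it), so no matching can be larger.

4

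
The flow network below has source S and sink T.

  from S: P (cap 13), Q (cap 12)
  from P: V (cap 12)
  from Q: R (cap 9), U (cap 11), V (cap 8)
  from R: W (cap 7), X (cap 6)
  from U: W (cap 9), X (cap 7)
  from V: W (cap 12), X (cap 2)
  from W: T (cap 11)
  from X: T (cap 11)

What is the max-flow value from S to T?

22

Augment S→P→V→W→T: bottleneck 11, flow now 11.
Augment S→P→V→X→T: bottleneck 1, flow now 12.
Augment S→Q→R→X→T: bottleneck 6, flow now 18.
Augment S→Q→U→X→T: bottleneck 4, flow now 22.
No augmenting path remains; maximum flow = 22.
In the residual graph, reachable from S: {S, P, Q, R, U, V, W, X}.
Min-cut edges: W→T (11), X→T (11); capacity 11 + 11 = 22.
This cut is saturated, so no flow can exceed 22.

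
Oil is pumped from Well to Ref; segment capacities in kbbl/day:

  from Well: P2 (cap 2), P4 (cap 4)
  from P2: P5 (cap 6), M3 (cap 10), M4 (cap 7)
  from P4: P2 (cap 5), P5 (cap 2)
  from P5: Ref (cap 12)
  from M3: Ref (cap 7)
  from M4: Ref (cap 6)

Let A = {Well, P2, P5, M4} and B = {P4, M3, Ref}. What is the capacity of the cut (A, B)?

32

Edges leaving {Well, P2, P5, M4}: Well→P4 (4), P2→M3 (10), P5→Ref (12), M4→Ref (6).
Cut capacity = 4 + 10 + 12 + 6 = 32.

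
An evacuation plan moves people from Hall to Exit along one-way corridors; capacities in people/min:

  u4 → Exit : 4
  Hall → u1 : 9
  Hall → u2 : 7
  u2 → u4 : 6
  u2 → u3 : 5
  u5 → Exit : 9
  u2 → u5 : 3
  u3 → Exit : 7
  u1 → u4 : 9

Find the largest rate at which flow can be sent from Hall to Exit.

Augment Hall→u1→u4→Exit: bottleneck 4, flow now 4.
Augment Hall→u2→u3→Exit: bottleneck 5, flow now 9.
Augment Hall→u2→u5→Exit: bottleneck 2, flow now 11.
No augmenting path remains; maximum flow = 11.
In the residual graph, reachable from Hall: {Hall, u1, u4}.
Min-cut edges: Hall→u2 (7), u4→Exit (4); capacity 7 + 4 = 11.
This cut is saturated, so no flow can exceed 11.

11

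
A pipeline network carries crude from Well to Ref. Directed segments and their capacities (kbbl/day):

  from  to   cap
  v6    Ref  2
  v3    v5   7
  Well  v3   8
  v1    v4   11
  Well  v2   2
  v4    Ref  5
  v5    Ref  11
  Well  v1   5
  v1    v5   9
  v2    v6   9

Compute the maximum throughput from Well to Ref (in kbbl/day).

Augment Well→v1→v4→Ref: bottleneck 5, flow now 5.
Augment Well→v2→v6→Ref: bottleneck 2, flow now 7.
Augment Well→v3→v5→Ref: bottleneck 7, flow now 14.
No augmenting path remains; maximum flow = 14.
In the residual graph, reachable from Well: {Well, v3}.
Min-cut edges: Well→v1 (5), Well→v2 (2), v3→v5 (7); capacity 5 + 2 + 7 = 14.
This cut is saturated, so no flow can exceed 14.

14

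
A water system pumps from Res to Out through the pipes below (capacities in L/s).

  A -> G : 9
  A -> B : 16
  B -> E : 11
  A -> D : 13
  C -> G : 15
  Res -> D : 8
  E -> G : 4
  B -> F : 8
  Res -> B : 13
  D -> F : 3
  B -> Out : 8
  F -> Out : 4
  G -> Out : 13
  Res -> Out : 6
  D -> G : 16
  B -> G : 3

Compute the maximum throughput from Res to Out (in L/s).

Augment Res→Out: bottleneck 6, flow now 6.
Augment Res→B→Out: bottleneck 8, flow now 14.
Augment Res→B→F→Out: bottleneck 4, flow now 18.
Augment Res→B→G→Out: bottleneck 1, flow now 19.
Augment Res→D→G→Out: bottleneck 8, flow now 27.
No augmenting path remains; maximum flow = 27.
In the residual graph, reachable from Res: {Res}.
Min-cut edges: Res→B (13), Res→D (8), Res→Out (6); capacity 13 + 8 + 6 = 27.
This cut is saturated, so no flow can exceed 27.

27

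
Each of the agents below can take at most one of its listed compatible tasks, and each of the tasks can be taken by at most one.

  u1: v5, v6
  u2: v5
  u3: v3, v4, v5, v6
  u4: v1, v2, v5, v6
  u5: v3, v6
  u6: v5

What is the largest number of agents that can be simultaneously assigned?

Unit-capacity flow: source→left, listed edges, right→sink; max matching = max flow.
Augmenting path u1→v5 (+1); matched 1.
Augmenting path u3→v3 (+1); matched 2.
Augmenting path u4→v1 (+1); matched 3.
Augmenting path u5→v6 (+1); matched 4.
Augmenting path u2→v5→u1→v6→u5→v3→u3→v4 (+1); matched 5.
No augmenting path remains; maximum matching = 5.
König certificate: {u1, u3, u4, u5, v5} is a vertex cover of size 5 (every listed pair touches it), so no matching can be larger.

5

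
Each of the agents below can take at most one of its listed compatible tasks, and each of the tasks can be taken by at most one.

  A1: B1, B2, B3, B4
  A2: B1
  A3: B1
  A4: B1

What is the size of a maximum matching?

Unit-capacity flow: source→left, listed edges, right→sink; max matching = max flow.
Augmenting path A1→B1 (+1); matched 1.
Augmenting path A2→B1→A1→B2 (+1); matched 2.
No augmenting path remains; maximum matching = 2.
König certificate: {A1, B1} is a vertex cover of size 2 (every listed pair touches it), so no matching can be larger.

2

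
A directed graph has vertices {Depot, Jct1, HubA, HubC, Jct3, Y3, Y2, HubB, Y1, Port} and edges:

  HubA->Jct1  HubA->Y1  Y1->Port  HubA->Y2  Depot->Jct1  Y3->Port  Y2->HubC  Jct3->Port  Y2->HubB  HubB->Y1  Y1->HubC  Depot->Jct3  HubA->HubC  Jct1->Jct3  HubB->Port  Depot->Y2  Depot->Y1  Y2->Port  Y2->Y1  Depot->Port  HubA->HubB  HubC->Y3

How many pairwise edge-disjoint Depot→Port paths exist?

Assign every edge capacity 1; by Menger, the answer equals the max flow.
Path Depot→Port (+1); total 1.
Path Depot→Jct3→Port (+1); total 2.
Path Depot→Y2→Port (+1); total 3.
Path Depot→Y1→Port (+1); total 4.
No residual Depot→Port path; max flow = 4.
Certifying cut of size 4: {Depot→Port, Depot→Y1, Depot→Y2, Jct3→Port}.

4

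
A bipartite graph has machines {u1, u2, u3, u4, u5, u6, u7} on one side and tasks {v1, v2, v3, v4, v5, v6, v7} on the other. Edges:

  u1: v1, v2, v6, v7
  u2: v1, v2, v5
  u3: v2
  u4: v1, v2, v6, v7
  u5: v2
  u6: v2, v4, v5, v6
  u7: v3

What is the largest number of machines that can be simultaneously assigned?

6

Unit-capacity flow: source→left, listed edges, right→sink; max matching = max flow.
Augmenting path u1→v1 (+1); matched 1.
Augmenting path u2→v2 (+1); matched 2.
Augmenting path u4→v6 (+1); matched 3.
Augmenting path u6→v4 (+1); matched 4.
Augmenting path u7→v3 (+1); matched 5.
Augmenting path u3→v2→u2→v5 (+1); matched 6.
No augmenting path remains; maximum matching = 6.
König certificate: {u1, u2, u4, u6, u7, v2} is a vertex cover of size 6 (every listed pair touches it), so no matching can be larger.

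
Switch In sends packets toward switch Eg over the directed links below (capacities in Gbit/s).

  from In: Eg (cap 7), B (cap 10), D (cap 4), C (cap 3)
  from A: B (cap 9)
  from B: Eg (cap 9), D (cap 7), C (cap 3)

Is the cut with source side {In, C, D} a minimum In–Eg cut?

Given cut capacity: 10 + 7 = 17.
Augment In→Eg: bottleneck 7, flow now 7.
Augment In→B→Eg: bottleneck 9, flow now 16.
No augmenting path remains; maximum flow = 16.
In the residual graph, reachable from In: {In, B, C, D}.
Min-cut edges: In→Eg (7), B→Eg (9); capacity 7 + 9 = 16.
Cut capacity 17 exceeds the max flow 16, so it is not minimum.

No — its capacity is 17, but the minimum cut has capacity 16.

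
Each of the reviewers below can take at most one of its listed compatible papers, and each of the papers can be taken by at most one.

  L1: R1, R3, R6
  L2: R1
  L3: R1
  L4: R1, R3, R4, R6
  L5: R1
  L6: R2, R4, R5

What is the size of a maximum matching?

4

Unit-capacity flow: source→left, listed edges, right→sink; max matching = max flow.
Augmenting path L1→R1 (+1); matched 1.
Augmenting path L4→R3 (+1); matched 2.
Augmenting path L6→R2 (+1); matched 3.
Augmenting path L2→R1→L1→R6 (+1); matched 4.
No augmenting path remains; maximum matching = 4.
König certificate: {L1, L4, L6, R1} is a vertex cover of size 4 (every listed pair touches it), so no matching can be larger.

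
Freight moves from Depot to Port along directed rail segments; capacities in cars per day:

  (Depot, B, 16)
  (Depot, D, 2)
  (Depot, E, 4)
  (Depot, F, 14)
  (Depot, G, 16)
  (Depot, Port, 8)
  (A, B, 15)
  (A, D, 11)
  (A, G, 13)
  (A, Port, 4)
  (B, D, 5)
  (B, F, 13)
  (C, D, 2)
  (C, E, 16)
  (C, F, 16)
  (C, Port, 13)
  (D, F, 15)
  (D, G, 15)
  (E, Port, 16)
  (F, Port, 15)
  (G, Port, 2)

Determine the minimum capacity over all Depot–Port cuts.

29

Augment Depot→Port: bottleneck 8, flow now 8.
Augment Depot→E→Port: bottleneck 4, flow now 12.
Augment Depot→F→Port: bottleneck 14, flow now 26.
Augment Depot→G→Port: bottleneck 2, flow now 28.
Augment Depot→B→F→Port: bottleneck 1, flow now 29.
No augmenting path remains; maximum flow = 29.
By max-flow min-cut, the minimum cut capacity equals the max flow.
In the residual graph, reachable from Depot: {Depot, B, D, F, G}.
Min-cut edges: Depot→E (4), Depot→Port (8), F→Port (15), G→Port (2); capacity 4 + 8 + 15 + 2 = 29.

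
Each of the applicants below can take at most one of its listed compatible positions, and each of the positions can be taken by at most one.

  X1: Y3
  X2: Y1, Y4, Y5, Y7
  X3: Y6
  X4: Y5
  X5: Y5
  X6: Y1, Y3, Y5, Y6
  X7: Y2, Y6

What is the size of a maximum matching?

6

Unit-capacity flow: source→left, listed edges, right→sink; max matching = max flow.
Augmenting path X1→Y3 (+1); matched 1.
Augmenting path X2→Y1 (+1); matched 2.
Augmenting path X3→Y6 (+1); matched 3.
Augmenting path X4→Y5 (+1); matched 4.
Augmenting path X7→Y2 (+1); matched 5.
Augmenting path X6→Y1→X2→Y4 (+1); matched 6.
No augmenting path remains; maximum matching = 6.
König certificate: {X1, X2, X3, X6, X7, Y5} is a vertex cover of size 6 (every listed pair touches it), so no matching can be larger.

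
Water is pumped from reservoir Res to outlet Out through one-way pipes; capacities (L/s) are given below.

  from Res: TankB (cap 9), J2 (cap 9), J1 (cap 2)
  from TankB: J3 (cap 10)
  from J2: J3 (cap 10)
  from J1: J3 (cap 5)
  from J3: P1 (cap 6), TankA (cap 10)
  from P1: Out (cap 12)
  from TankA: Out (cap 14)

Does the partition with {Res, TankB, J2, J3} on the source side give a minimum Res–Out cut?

No — its capacity is 18, but the minimum cut has capacity 16.

Given cut capacity: 2 + 6 + 10 = 18.
Augment Res→TankB→J3→P1→Out: bottleneck 6, flow now 6.
Augment Res→TankB→J3→TankA→Out: bottleneck 3, flow now 9.
Augment Res→J2→J3→TankA→Out: bottleneck 7, flow now 16.
No augmenting path remains; maximum flow = 16.
In the residual graph, reachable from Res: {Res, TankB, J2, J1, J3}.
Min-cut edges: J3→P1 (6), J3→TankA (10); capacity 6 + 10 = 16.
Cut capacity 18 exceeds the max flow 16, so it is not minimum.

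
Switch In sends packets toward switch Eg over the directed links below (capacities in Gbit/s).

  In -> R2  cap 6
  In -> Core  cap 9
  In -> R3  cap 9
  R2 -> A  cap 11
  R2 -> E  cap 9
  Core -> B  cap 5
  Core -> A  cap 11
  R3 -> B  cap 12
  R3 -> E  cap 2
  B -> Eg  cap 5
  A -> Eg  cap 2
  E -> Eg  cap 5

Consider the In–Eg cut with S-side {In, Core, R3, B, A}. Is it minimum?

Given cut capacity: 6 + 2 + 5 + 2 = 15.
Augment In→R2→A→Eg: bottleneck 2, flow now 2.
Augment In→R2→E→Eg: bottleneck 4, flow now 6.
Augment In→Core→B→Eg: bottleneck 5, flow now 11.
Augment In→R3→E→Eg: bottleneck 1, flow now 12.
No augmenting path remains; maximum flow = 12.
In the residual graph, reachable from In: {In, R2, Core, R3, B, A, E}.
Min-cut edges: B→Eg (5), A→Eg (2), E→Eg (5); capacity 5 + 2 + 5 = 12.
Cut capacity 15 exceeds the max flow 12, so it is not minimum.

No — its capacity is 15, but the minimum cut has capacity 12.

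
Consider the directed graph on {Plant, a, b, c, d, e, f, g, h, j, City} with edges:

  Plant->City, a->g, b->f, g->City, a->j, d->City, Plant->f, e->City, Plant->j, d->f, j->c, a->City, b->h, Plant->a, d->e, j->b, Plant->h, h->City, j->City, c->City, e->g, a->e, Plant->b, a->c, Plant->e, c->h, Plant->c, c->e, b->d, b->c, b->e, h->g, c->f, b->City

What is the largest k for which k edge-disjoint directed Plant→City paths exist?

Assign every edge capacity 1; by Menger, the answer equals the max flow.
Path Plant→City (+1); total 1.
Path Plant→a→City (+1); total 2.
Path Plant→b→City (+1); total 3.
Path Plant→c→City (+1); total 4.
Path Plant→e→City (+1); total 5.
Path Plant→h→City (+1); total 6.
Path Plant→j→City (+1); total 7.
No residual Plant→City path; max flow = 7.
Certifying cut of size 7: {Plant→City, Plant→a, Plant→b, Plant→c, Plant→e, Plant→h, Plant→j}.

7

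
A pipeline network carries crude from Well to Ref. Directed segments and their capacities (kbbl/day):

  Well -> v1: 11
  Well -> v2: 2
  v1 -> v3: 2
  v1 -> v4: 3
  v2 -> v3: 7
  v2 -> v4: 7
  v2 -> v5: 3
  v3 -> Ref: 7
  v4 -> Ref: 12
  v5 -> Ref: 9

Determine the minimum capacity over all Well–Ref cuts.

7

Augment Well→v1→v3→Ref: bottleneck 2, flow now 2.
Augment Well→v1→v4→Ref: bottleneck 3, flow now 5.
Augment Well→v2→v3→Ref: bottleneck 2, flow now 7.
No augmenting path remains; maximum flow = 7.
By max-flow min-cut, the minimum cut capacity equals the max flow.
In the residual graph, reachable from Well: {Well, v1}.
Min-cut edges: Well→v2 (2), v1→v3 (2), v1→v4 (3); capacity 2 + 2 + 3 = 7.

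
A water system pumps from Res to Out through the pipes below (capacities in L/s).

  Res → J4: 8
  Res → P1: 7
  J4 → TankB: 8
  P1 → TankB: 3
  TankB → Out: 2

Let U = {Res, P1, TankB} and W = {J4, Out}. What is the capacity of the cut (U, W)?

Edges leaving {Res, P1, TankB}: Res→J4 (8), TankB→Out (2).
Cut capacity = 8 + 2 = 10.

10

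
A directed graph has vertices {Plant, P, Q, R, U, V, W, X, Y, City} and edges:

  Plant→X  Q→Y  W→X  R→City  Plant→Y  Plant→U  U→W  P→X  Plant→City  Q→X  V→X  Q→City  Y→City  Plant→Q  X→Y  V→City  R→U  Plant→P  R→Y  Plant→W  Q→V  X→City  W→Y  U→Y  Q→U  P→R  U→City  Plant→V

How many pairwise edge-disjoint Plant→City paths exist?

Assign every edge capacity 1; by Menger, the answer equals the max flow.
Path Plant→City (+1); total 1.
Path Plant→Q→City (+1); total 2.
Path Plant→U→City (+1); total 3.
Path Plant→V→City (+1); total 4.
Path Plant→X→City (+1); total 5.
Path Plant→Y→City (+1); total 6.
Path Plant→P→R→City (+1); total 7.
No residual Plant→City path; max flow = 7.
Certifying cut of size 7: {Plant→City, Plant→P, Plant→Q, Plant→U, Plant→V, X→City, Y→City}.

7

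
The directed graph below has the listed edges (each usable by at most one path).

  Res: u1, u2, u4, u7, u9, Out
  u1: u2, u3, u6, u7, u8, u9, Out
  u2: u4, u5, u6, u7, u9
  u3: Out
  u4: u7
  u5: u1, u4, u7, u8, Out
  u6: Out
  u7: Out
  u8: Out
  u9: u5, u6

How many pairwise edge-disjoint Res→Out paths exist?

5

Assign every edge capacity 1; by Menger, the answer equals the max flow.
Path Res→Out (+1); total 1.
Path Res→u1→Out (+1); total 2.
Path Res→u7→Out (+1); total 3.
Path Res→u2→u5→Out (+1); total 4.
Path Res→u9→u6→Out (+1); total 5.
No residual Res→Out path; max flow = 5.
Certifying cut of size 5: {Res→Out, Res→u1, Res→u2, Res→u9, u7→Out}.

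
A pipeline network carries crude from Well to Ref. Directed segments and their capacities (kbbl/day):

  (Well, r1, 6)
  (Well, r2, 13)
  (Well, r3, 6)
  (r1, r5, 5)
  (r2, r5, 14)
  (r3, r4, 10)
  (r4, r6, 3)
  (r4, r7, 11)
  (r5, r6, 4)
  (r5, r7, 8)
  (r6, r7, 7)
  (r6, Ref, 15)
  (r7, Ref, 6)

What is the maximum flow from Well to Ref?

13

Augment Well→r1→r5→r6→Ref: bottleneck 4, flow now 4.
Augment Well→r1→r5→r7→Ref: bottleneck 1, flow now 5.
Augment Well→r2→r5→r7→Ref: bottleneck 5, flow now 10.
Augment Well→r3→r4→r6→Ref: bottleneck 3, flow now 13.
No augmenting path remains; maximum flow = 13.
In the residual graph, reachable from Well: {Well, r1, r2, r3, r4, r5, r7}.
Min-cut edges: r4→r6 (3), r5→r6 (4), r7→Ref (6); capacity 3 + 4 + 6 = 13.
This cut is saturated, so no flow can exceed 13.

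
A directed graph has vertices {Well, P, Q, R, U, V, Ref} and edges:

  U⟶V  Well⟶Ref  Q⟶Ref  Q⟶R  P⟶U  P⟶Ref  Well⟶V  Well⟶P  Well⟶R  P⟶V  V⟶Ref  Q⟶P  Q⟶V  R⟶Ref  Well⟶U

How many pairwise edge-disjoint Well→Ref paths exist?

Assign every edge capacity 1; by Menger, the answer equals the max flow.
Path Well→Ref (+1); total 1.
Path Well→P→Ref (+1); total 2.
Path Well→R→Ref (+1); total 3.
Path Well→V→Ref (+1); total 4.
No residual Well→Ref path; max flow = 4.
Certifying cut of size 4: {V→Ref, Well→P, Well→R, Well→Ref}.

4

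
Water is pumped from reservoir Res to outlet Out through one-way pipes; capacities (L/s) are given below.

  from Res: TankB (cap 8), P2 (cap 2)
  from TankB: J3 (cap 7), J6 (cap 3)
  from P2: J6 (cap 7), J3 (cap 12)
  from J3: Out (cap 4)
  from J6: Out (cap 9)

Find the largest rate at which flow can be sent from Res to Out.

9

Augment Res→TankB→J3→Out: bottleneck 4, flow now 4.
Augment Res→TankB→J6→Out: bottleneck 3, flow now 7.
Augment Res→P2→J6→Out: bottleneck 2, flow now 9.
No augmenting path remains; maximum flow = 9.
In the residual graph, reachable from Res: {Res, TankB, J3}.
Min-cut edges: Res→P2 (2), TankB→J6 (3), J3→Out (4); capacity 2 + 3 + 4 = 9.
This cut is saturated, so no flow can exceed 9.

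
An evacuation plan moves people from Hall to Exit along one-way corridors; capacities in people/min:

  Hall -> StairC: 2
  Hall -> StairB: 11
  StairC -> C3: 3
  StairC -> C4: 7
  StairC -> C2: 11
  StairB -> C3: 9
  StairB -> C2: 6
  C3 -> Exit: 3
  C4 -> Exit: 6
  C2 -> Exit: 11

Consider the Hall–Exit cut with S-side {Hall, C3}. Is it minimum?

No — its capacity is 16, but the minimum cut has capacity 11.

Given cut capacity: 2 + 11 + 3 = 16.
Augment Hall→StairC→C3→Exit: bottleneck 2, flow now 2.
Augment Hall→StairB→C3→Exit: bottleneck 1, flow now 3.
Augment Hall→StairB→C2→Exit: bottleneck 6, flow now 9.
Augment Hall→StairB→C3→StairC→C4→Exit: bottleneck 2, flow now 11. (uses reverse residual edge)
No augmenting path remains; maximum flow = 11.
In the residual graph, reachable from Hall: {Hall, StairB, C3}.
Min-cut edges: Hall→StairC (2), StairB→C2 (6), C3→Exit (3); capacity 2 + 6 + 3 = 11.
Cut capacity 16 exceeds the max flow 11, so it is not minimum.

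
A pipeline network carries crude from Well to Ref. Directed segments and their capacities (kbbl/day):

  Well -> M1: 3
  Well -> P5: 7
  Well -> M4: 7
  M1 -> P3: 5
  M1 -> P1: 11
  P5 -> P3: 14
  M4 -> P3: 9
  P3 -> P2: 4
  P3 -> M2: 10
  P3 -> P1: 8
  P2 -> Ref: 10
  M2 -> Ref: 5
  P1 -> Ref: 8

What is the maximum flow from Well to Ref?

17

Augment Well→M1→P1→Ref: bottleneck 3, flow now 3.
Augment Well→P5→P3→P2→Ref: bottleneck 4, flow now 7.
Augment Well→P5→P3→M2→Ref: bottleneck 3, flow now 10.
Augment Well→M4→P3→M2→Ref: bottleneck 2, flow now 12.
Augment Well→M4→P3→P1→Ref: bottleneck 5, flow now 17.
No augmenting path remains; maximum flow = 17.
In the residual graph, reachable from Well: {Well}.
Min-cut edges: Well→M1 (3), Well→P5 (7), Well→M4 (7); capacity 3 + 7 + 7 = 17.
This cut is saturated, so no flow can exceed 17.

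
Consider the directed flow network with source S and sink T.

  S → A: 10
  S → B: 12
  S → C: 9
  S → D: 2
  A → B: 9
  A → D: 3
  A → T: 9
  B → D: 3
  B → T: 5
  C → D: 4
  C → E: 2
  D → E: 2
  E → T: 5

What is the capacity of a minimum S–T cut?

18

Augment S→A→T: bottleneck 9, flow now 9.
Augment S→B→T: bottleneck 5, flow now 14.
Augment S→C→E→T: bottleneck 2, flow now 16.
Augment S→D→E→T: bottleneck 2, flow now 18.
No augmenting path remains; maximum flow = 18.
By max-flow min-cut, the minimum cut capacity equals the max flow.
In the residual graph, reachable from S: {S, A, B, C, D}.
Min-cut edges: A→T (9), B→T (5), C→E (2), D→E (2); capacity 9 + 5 + 2 + 2 = 18.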